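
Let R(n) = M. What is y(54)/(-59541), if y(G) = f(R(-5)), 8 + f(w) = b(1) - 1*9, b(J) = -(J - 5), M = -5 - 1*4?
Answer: 13/59541 ≈ 0.00021834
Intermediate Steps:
M = -9 (M = -5 - 4 = -9)
b(J) = 5 - J (b(J) = -(-5 + J) = 5 - J)
R(n) = -9
f(w) = -13 (f(w) = -8 + ((5 - 1*1) - 1*9) = -8 + ((5 - 1) - 9) = -8 + (4 - 9) = -8 - 5 = -13)
y(G) = -13
y(54)/(-59541) = -13/(-59541) = -13*(-1/59541) = 13/59541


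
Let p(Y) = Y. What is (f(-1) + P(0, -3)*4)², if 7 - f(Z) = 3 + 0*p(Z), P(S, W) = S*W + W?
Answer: 64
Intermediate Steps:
P(S, W) = W + S*W
f(Z) = 4 (f(Z) = 7 - (3 + 0*Z) = 7 - (3 + 0) = 7 - 1*3 = 7 - 3 = 4)
(f(-1) + P(0, -3)*4)² = (4 - 3*(1 + 0)*4)² = (4 - 3*1*4)² = (4 - 3*4)² = (4 - 12)² = (-8)² = 64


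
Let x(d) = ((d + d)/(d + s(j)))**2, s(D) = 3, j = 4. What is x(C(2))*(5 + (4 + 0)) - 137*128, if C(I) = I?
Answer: -438256/25 ≈ -17530.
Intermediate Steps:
x(d) = 4*d**2/(3 + d)**2 (x(d) = ((d + d)/(d + 3))**2 = ((2*d)/(3 + d))**2 = (2*d/(3 + d))**2 = 4*d**2/(3 + d)**2)
x(C(2))*(5 + (4 + 0)) - 137*128 = (4*2**2/(3 + 2)**2)*(5 + (4 + 0)) - 137*128 = (4*4/5**2)*(5 + 4) - 17536 = (4*4*(1/25))*9 - 17536 = (16/25)*9 - 17536 = 144/25 - 17536 = -438256/25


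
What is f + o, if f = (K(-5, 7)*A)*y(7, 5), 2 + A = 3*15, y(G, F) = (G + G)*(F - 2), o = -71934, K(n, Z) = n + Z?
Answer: -68322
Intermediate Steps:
K(n, Z) = Z + n
y(G, F) = 2*G*(-2 + F) (y(G, F) = (2*G)*(-2 + F) = 2*G*(-2 + F))
A = 43 (A = -2 + 3*15 = -2 + 45 = 43)
f = 3612 (f = ((7 - 5)*43)*(2*7*(-2 + 5)) = (2*43)*(2*7*3) = 86*42 = 3612)
f + o = 3612 - 71934 = -68322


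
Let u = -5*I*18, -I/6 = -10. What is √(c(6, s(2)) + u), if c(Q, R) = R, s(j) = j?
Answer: I*√5398 ≈ 73.471*I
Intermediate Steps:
I = 60 (I = -6*(-10) = 60)
u = -5400 (u = -5*60*18 = -300*18 = -5400)
√(c(6, s(2)) + u) = √(2 - 5400) = √(-5398) = I*√5398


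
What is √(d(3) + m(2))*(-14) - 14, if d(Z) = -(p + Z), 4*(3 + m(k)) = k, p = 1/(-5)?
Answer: -14 - 7*I*√530/5 ≈ -14.0 - 32.23*I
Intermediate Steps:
p = -⅕ (p = 1*(-⅕) = -⅕ ≈ -0.20000)
m(k) = -3 + k/4
d(Z) = ⅕ - Z (d(Z) = -(-⅕ + Z) = ⅕ - Z)
√(d(3) + m(2))*(-14) - 14 = √((⅕ - 1*3) + (-3 + (¼)*2))*(-14) - 14 = √((⅕ - 3) + (-3 + ½))*(-14) - 14 = √(-14/5 - 5/2)*(-14) - 14 = √(-53/10)*(-14) - 14 = (I*√530/10)*(-14) - 14 = -7*I*√530/5 - 14 = -14 - 7*I*√530/5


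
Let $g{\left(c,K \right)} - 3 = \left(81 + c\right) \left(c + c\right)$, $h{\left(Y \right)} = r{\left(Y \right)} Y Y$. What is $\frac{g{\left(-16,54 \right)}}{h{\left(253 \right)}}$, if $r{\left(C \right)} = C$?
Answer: $- \frac{2077}{16194277} \approx -0.00012826$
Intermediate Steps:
$h{\left(Y \right)} = Y^{3}$ ($h{\left(Y \right)} = Y Y Y = Y^{2} Y = Y^{3}$)
$g{\left(c,K \right)} = 3 + 2 c \left(81 + c\right)$ ($g{\left(c,K \right)} = 3 + \left(81 + c\right) \left(c + c\right) = 3 + \left(81 + c\right) 2 c = 3 + 2 c \left(81 + c\right)$)
$\frac{g{\left(-16,54 \right)}}{h{\left(253 \right)}} = \frac{3 + 2 \left(-16\right)^{2} + 162 \left(-16\right)}{253^{3}} = \frac{3 + 2 \cdot 256 - 2592}{16194277} = \left(3 + 512 - 2592\right) \frac{1}{16194277} = \left(-2077\right) \frac{1}{16194277} = - \frac{2077}{16194277}$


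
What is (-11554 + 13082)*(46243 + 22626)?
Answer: 105231832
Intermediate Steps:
(-11554 + 13082)*(46243 + 22626) = 1528*68869 = 105231832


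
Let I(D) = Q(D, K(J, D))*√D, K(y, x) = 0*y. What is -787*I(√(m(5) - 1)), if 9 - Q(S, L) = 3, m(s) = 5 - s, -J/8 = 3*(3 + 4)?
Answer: -4722*√I ≈ -3339.0 - 3339.0*I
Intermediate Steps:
J = -168 (J = -24*(3 + 4) = -24*7 = -8*21 = -168)
K(y, x) = 0
Q(S, L) = 6 (Q(S, L) = 9 - 1*3 = 9 - 3 = 6)
I(D) = 6*√D
-787*I(√(m(5) - 1)) = -4722*√(√((5 - 1*5) - 1)) = -4722*√(√((5 - 5) - 1)) = -4722*√(√(0 - 1)) = -4722*√(√(-1)) = -4722*√I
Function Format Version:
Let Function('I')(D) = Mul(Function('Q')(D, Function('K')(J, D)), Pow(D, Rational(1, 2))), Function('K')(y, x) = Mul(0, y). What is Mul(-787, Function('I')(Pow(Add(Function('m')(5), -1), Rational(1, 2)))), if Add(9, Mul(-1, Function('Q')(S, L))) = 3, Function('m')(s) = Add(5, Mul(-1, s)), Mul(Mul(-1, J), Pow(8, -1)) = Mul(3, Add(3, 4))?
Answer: Mul(-4722, Pow(I, Rational(1, 2))) ≈ Add(-3339.0, Mul(-3339.0, I))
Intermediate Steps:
J = -168 (J = Mul(-8, Mul(3, Add(3, 4))) = Mul(-8, Mul(3, 7)) = Mul(-8, 21) = -168)
Function('K')(y, x) = 0
Function('Q')(S, L) = 6 (Function('Q')(S, L) = Add(9, Mul(-1, 3)) = Add(9, -3) = 6)
Function('I')(D) = Mul(6, Pow(D, Rational(1, 2)))
Mul(-787, Function('I')(Pow(Add(Function('m')(5), -1), Rational(1, 2)))) = Mul(-787, Mul(6, Pow(Pow(Add(Add(5, Mul(-1, 5)), -1), Rational(1, 2)), Rational(1, 2)))) = Mul(-787, Mul(6, Pow(Pow(Add(Add(5, -5), -1), Rational(1, 2)), Rational(1, 2)))) = Mul(-787, Mul(6, Pow(Pow(Add(0, -1), Rational(1, 2)), Rational(1, 2)))) = Mul(-787, Mul(6, Pow(Pow(-1, Rational(1, 2)), Rational(1, 2)))) = Mul(-787, Mul(6, Pow(I, Rational(1, 2)))) = Mul(-4722, Pow(I, Rational(1, 2)))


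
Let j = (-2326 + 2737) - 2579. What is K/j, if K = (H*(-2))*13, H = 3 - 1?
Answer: 13/542 ≈ 0.023985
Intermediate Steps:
H = 2
j = -2168 (j = 411 - 2579 = -2168)
K = -52 (K = (2*(-2))*13 = -4*13 = -52)
K/j = -52/(-2168) = -52*(-1/2168) = 13/542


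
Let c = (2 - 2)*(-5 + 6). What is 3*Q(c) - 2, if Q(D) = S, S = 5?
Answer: 13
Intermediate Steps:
c = 0 (c = 0*1 = 0)
Q(D) = 5
3*Q(c) - 2 = 3*5 - 2 = 15 - 2 = 13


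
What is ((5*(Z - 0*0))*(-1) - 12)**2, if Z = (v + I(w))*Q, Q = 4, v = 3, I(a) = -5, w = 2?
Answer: 784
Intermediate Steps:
Z = -8 (Z = (3 - 5)*4 = -2*4 = -8)
((5*(Z - 0*0))*(-1) - 12)**2 = ((5*(-8 - 0*0))*(-1) - 12)**2 = ((5*(-8 - 1*0))*(-1) - 12)**2 = ((5*(-8 + 0))*(-1) - 12)**2 = ((5*(-8))*(-1) - 12)**2 = (-40*(-1) - 12)**2 = (40 - 12)**2 = 28**2 = 784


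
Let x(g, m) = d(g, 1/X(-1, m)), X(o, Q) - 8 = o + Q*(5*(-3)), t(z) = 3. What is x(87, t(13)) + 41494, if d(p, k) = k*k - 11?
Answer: 59901453/1444 ≈ 41483.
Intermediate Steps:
X(o, Q) = 8 + o - 15*Q (X(o, Q) = 8 + (o + Q*(5*(-3))) = 8 + (o + Q*(-15)) = 8 + (o - 15*Q) = 8 + o - 15*Q)
d(p, k) = -11 + k² (d(p, k) = k² - 11 = -11 + k²)
x(g, m) = -11 + (7 - 15*m)⁻² (x(g, m) = -11 + (1/(8 - 1 - 15*m))² = -11 + (1/(7 - 15*m))² = -11 + (7 - 15*m)⁻²)
x(87, t(13)) + 41494 = (-11 + (-7 + 15*3)⁻²) + 41494 = (-11 + (-7 + 45)⁻²) + 41494 = (-11 + 38⁻²) + 41494 = (-11 + 1/1444) + 41494 = -15883/1444 + 41494 = 59901453/1444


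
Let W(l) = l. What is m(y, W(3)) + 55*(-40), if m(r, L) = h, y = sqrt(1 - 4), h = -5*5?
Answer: -2225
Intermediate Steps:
h = -25
y = I*sqrt(3) (y = sqrt(-3) = I*sqrt(3) ≈ 1.732*I)
m(r, L) = -25
m(y, W(3)) + 55*(-40) = -25 + 55*(-40) = -25 - 2200 = -2225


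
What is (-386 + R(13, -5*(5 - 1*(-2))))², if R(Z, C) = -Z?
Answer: 159201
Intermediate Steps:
(-386 + R(13, -5*(5 - 1*(-2))))² = (-386 - 1*13)² = (-386 - 13)² = (-399)² = 159201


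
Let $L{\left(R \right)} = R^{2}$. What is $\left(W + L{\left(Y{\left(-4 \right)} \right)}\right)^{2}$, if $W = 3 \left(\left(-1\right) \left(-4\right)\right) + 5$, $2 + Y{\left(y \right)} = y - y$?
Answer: $441$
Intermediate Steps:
$Y{\left(y \right)} = -2$ ($Y{\left(y \right)} = -2 + \left(y - y\right) = -2 + 0 = -2$)
$W = 17$ ($W = 3 \cdot 4 + 5 = 12 + 5 = 17$)
$\left(W + L{\left(Y{\left(-4 \right)} \right)}\right)^{2} = \left(17 + \left(-2\right)^{2}\right)^{2} = \left(17 + 4\right)^{2} = 21^{2} = 441$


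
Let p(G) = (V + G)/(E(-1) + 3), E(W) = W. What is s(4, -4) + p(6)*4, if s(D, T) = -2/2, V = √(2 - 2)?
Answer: 11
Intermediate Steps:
V = 0 (V = √0 = 0)
s(D, T) = -1 (s(D, T) = -2*½ = -1)
p(G) = G/2 (p(G) = (0 + G)/(-1 + 3) = G/2)
s(4, -4) + p(6)*4 = -1 + ((½)*6)*4 = -1 + 3*4 = -1 + 12 = 11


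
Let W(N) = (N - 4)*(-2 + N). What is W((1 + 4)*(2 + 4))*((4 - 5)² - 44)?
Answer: -31304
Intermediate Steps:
W(N) = (-4 + N)*(-2 + N)
W((1 + 4)*(2 + 4))*((4 - 5)² - 44) = (8 + ((1 + 4)*(2 + 4))² - 6*(1 + 4)*(2 + 4))*((4 - 5)² - 44) = (8 + (5*6)² - 30*6)*((-1)² - 44) = (8 + 30² - 6*30)*(1 - 44) = (8 + 900 - 180)*(-43) = 728*(-43) = -31304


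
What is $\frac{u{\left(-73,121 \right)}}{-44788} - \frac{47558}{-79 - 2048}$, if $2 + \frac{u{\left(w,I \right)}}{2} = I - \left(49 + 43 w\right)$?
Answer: $\frac{1058188309}{47632038} \approx 22.216$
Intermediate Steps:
$u{\left(w,I \right)} = -102 - 86 w + 2 I$ ($u{\left(w,I \right)} = -4 + 2 \left(I - \left(49 + 43 w\right)\right) = -4 + 2 \left(-49 + I - 43 w\right) = -4 - \left(98 - 2 I + 86 w\right) = -102 - 86 w + 2 I$)
$\frac{u{\left(-73,121 \right)}}{-44788} - \frac{47558}{-79 - 2048} = \frac{-102 - -6278 + 2 \cdot 121}{-44788} - \frac{47558}{-79 - 2048} = \left(-102 + 6278 + 242\right) \left(- \frac{1}{44788}\right) - \frac{47558}{-79 - 2048} = 6418 \left(- \frac{1}{44788}\right) - \frac{47558}{-2127} = - \frac{3209}{22394} - - \frac{47558}{2127} = - \frac{3209}{22394} + \frac{47558}{2127} = \frac{1058188309}{47632038}$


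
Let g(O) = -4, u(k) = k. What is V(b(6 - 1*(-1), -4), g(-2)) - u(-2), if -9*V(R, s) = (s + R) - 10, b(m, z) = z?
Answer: 4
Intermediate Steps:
V(R, s) = 10/9 - R/9 - s/9 (V(R, s) = -((s + R) - 10)/9 = -((R + s) - 10)/9 = -(-10 + R + s)/9 = 10/9 - R/9 - s/9)
V(b(6 - 1*(-1), -4), g(-2)) - u(-2) = (10/9 - ⅑*(-4) - ⅑*(-4)) - 1*(-2) = (10/9 + 4/9 + 4/9) + 2 = 2 + 2 = 4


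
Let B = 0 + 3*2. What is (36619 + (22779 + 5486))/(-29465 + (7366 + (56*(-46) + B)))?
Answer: -21628/8223 ≈ -2.6302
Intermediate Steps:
B = 6 (B = 0 + 6 = 6)
(36619 + (22779 + 5486))/(-29465 + (7366 + (56*(-46) + B))) = (36619 + (22779 + 5486))/(-29465 + (7366 + (56*(-46) + 6))) = (36619 + 28265)/(-29465 + (7366 + (-2576 + 6))) = 64884/(-29465 + (7366 - 2570)) = 64884/(-29465 + 4796) = 64884/(-24669) = 64884*(-1/24669) = -21628/8223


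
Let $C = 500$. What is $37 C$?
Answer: $18500$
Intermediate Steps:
$37 C = 37 \cdot 500 = 18500$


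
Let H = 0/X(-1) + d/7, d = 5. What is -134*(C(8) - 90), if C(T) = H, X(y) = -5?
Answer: 83750/7 ≈ 11964.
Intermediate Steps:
H = 5/7 (H = 0/(-5) + 5/7 = 0*(-⅕) + 5*(⅐) = 0 + 5/7 = 5/7 ≈ 0.71429)
C(T) = 5/7
-134*(C(8) - 90) = -134*(5/7 - 90) = -134*(-625/7) = 83750/7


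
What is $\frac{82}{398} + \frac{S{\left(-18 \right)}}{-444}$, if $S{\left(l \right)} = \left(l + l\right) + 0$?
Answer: $\frac{2114}{7363} \approx 0.28711$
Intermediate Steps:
$S{\left(l \right)} = 2 l$ ($S{\left(l \right)} = 2 l + 0 = 2 l$)
$\frac{82}{398} + \frac{S{\left(-18 \right)}}{-444} = \frac{82}{398} + \frac{2 \left(-18\right)}{-444} = 82 \cdot \frac{1}{398} - - \frac{3}{37} = \frac{41}{199} + \frac{3}{37} = \frac{2114}{7363}$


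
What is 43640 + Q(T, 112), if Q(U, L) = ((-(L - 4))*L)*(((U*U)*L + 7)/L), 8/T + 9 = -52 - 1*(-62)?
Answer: -731260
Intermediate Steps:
T = 8 (T = 8/(-9 + (-52 - 1*(-62))) = 8/(-9 + (-52 + 62)) = 8/(-9 + 10) = 8/1 = 8*1 = 8)
Q(U, L) = (4 - L)*(7 + L*U**2) (Q(U, L) = ((-(-4 + L))*L)*((U**2*L + 7)/L) = ((4 - L)*L)*((L*U**2 + 7)/L) = (L*(4 - L))*((7 + L*U**2)/L) = (4 - L)*(7 + L*U**2))
43640 + Q(T, 112) = 43640 + (28 - 7*112 - 1*112**2*8**2 + 4*112*8**2) = 43640 + (28 - 784 - 1*12544*64 + 4*112*64) = 43640 + (28 - 784 - 802816 + 28672) = 43640 - 774900 = -731260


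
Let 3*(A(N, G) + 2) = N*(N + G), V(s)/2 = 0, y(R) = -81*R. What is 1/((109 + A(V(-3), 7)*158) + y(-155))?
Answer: 1/12348 ≈ 8.0985e-5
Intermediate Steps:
V(s) = 0 (V(s) = 2*0 = 0)
A(N, G) = -2 + N*(G + N)/3 (A(N, G) = -2 + (N*(N + G))/3 = -2 + (N*(G + N))/3 = -2 + N*(G + N)/3)
1/((109 + A(V(-3), 7)*158) + y(-155)) = 1/((109 + (-2 + (⅓)*0² + (⅓)*7*0)*158) - 81*(-155)) = 1/((109 + (-2 + (⅓)*0 + 0)*158) + 12555) = 1/((109 + (-2 + 0 + 0)*158) + 12555) = 1/((109 - 2*158) + 12555) = 1/((109 - 316) + 12555) = 1/(-207 + 12555) = 1/12348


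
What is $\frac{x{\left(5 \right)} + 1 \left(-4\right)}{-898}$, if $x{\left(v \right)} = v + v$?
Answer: $- \frac{3}{449} \approx -0.0066815$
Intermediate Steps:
$x{\left(v \right)} = 2 v$
$\frac{x{\left(5 \right)} + 1 \left(-4\right)}{-898} = \frac{2 \cdot 5 + 1 \left(-4\right)}{-898} = \left(10 - 4\right) \left(- \frac{1}{898}\right) = 6 \left(- \frac{1}{898}\right) = - \frac{3}{449}$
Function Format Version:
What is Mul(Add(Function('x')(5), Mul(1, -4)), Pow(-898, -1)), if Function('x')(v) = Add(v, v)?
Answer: Rational(-3, 449) ≈ -0.0066815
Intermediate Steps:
Function('x')(v) = Mul(2, v)
Mul(Add(Function('x')(5), Mul(1, -4)), Pow(-898, -1)) = Mul(Add(Mul(2, 5), Mul(1, -4)), Pow(-898, -1)) = Mul(Add(10, -4), Rational(-1, 898)) = Mul(6, Rational(-1, 898)) = Rational(-3, 449)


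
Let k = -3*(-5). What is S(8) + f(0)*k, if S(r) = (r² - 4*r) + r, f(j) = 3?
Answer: 85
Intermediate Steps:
k = 15
S(r) = r² - 3*r
S(8) + f(0)*k = 8*(-3 + 8) + 3*15 = 8*5 + 45 = 40 + 45 = 85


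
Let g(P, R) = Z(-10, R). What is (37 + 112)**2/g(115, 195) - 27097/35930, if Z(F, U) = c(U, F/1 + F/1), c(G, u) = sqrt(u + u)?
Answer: -27097/35930 - 22201*I*sqrt(10)/20 ≈ -0.75416 - 3510.3*I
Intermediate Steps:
c(G, u) = sqrt(2)*sqrt(u) (c(G, u) = sqrt(2*u) = sqrt(2)*sqrt(u))
Z(F, U) = 2*sqrt(F) (Z(F, U) = sqrt(2)*sqrt(F/1 + F/1) = sqrt(2)*sqrt(F*1 + F*1) = sqrt(2)*sqrt(F + F) = sqrt(2)*sqrt(2*F) = sqrt(2)*(sqrt(2)*sqrt(F)) = 2*sqrt(F))
g(P, R) = 2*I*sqrt(10) (g(P, R) = 2*sqrt(-10) = 2*(I*sqrt(10)) = 2*I*sqrt(10))
(37 + 112)**2/g(115, 195) - 27097/35930 = (37 + 112)**2/((2*I*sqrt(10))) - 27097/35930 = 149**2*(-I*sqrt(10)/20) - 27097*1/35930 = 22201*(-I*sqrt(10)/20) - 27097/35930 = -22201*I*sqrt(10)/20 - 27097/35930 = -27097/35930 - 22201*I*sqrt(10)/20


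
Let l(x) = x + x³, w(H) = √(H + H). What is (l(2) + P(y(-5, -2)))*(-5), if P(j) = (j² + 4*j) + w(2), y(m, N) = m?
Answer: -85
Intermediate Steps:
w(H) = √2*√H (w(H) = √(2*H) = √2*√H)
P(j) = 2 + j² + 4*j (P(j) = (j² + 4*j) + √2*√2 = (j² + 4*j) + 2 = 2 + j² + 4*j)
(l(2) + P(y(-5, -2)))*(-5) = ((2 + 2³) + (2 + (-5)² + 4*(-5)))*(-5) = ((2 + 8) + (2 + 25 - 20))*(-5) = (10 + 7)*(-5) = 17*(-5) = -85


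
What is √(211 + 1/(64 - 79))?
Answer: 2*√11865/15 ≈ 14.524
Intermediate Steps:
√(211 + 1/(64 - 79)) = √(211 + 1/(-15)) = √(211 - 1/15) = √(3164/15) = 2*√11865/15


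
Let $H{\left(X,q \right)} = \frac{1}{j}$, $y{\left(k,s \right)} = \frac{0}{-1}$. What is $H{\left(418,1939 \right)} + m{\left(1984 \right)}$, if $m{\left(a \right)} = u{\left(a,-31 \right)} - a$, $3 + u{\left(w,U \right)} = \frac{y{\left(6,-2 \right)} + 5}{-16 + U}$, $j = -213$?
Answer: $- \frac{19892969}{10011} \approx -1987.1$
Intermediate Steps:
$y{\left(k,s \right)} = 0$ ($y{\left(k,s \right)} = 0 \left(-1\right) = 0$)
$u{\left(w,U \right)} = -3 + \frac{5}{-16 + U}$ ($u{\left(w,U \right)} = -3 + \frac{0 + 5}{-16 + U} = -3 + \frac{5}{-16 + U}$)
$H{\left(X,q \right)} = - \frac{1}{213}$ ($H{\left(X,q \right)} = \frac{1}{-213} = - \frac{1}{213}$)
$m{\left(a \right)} = - \frac{146}{47} - a$ ($m{\left(a \right)} = \frac{53 - -93}{-16 - 31} - a = \frac{53 + 93}{-47} - a = \left(- \frac{1}{47}\right) 146 - a = - \frac{146}{47} - a$)
$H{\left(418,1939 \right)} + m{\left(1984 \right)} = - \frac{1}{213} - \frac{93394}{47} = - \frac{19892969}{10011}$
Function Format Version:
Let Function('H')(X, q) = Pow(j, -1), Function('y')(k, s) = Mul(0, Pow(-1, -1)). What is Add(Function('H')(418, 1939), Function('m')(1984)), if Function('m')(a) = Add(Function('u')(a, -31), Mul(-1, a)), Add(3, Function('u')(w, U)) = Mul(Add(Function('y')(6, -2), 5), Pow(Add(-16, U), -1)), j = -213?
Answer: Rational(-19892969, 10011) ≈ -1987.1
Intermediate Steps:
Function('y')(k, s) = 0 (Function('y')(k, s) = Mul(0, -1) = 0)
Function('u')(w, U) = Add(-3, Mul(5, Pow(Add(-16, U), -1))) (Function('u')(w, U) = Add(-3, Mul(Add(0, 5), Pow(Add(-16, U), -1))) = Add(-3, Mul(5, Pow(Add(-16, U), -1))))
Function('H')(X, q) = Rational(-1, 213) (Function('H')(X, q) = Pow(-213, -1) = Rational(-1, 213))
Function('m')(a) = Add(Rational(-146, 47), Mul(-1, a)) (Function('m')(a) = Add(Mul(Pow(Add(-16, -31), -1), Add(53, Mul(-3, -31))), Mul(-1, a)) = Add(Mul(Pow(-47, -1), Add(53, 93)), Mul(-1, a)) = Add(Mul(Rational(-1, 47), 146), Mul(-1, a)) = Add(Rational(-146, 47), Mul(-1, a)))
Add(Function('H')(418, 1939), Function('m')(1984)) = Add(Rational(-1, 213), Add(Rational(-146, 47), Mul(-1, 1984))) = Add(Rational(-1, 213), Add(Rational(-146, 47), -1984)) = Add(Rational(-1, 213), Rational(-93394, 47)) = Rational(-19892969, 10011)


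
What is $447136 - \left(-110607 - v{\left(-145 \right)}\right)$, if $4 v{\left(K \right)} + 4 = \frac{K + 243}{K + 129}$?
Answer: $\frac{17847695}{32} \approx 5.5774 \cdot 10^{5}$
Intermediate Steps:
$v{\left(K \right)} = -1 + \frac{243 + K}{4 \left(129 + K\right)}$ ($v{\left(K \right)} = -1 + \frac{\left(K + 243\right) \frac{1}{K + 129}}{4} = -1 + \frac{\left(243 + K\right) \frac{1}{129 + K}}{4} = -1 + \frac{\frac{1}{129 + K} \left(243 + K\right)}{4} = -1 + \frac{243 + K}{4 \left(129 + K\right)}$)
$447136 - \left(-110607 - v{\left(-145 \right)}\right) = 447136 - \left(-110607 - \frac{3 \left(-91 - -145\right)}{4 \left(129 - 145\right)}\right) = 447136 - \left(-110607 - \frac{3 \left(-91 + 145\right)}{4 \left(-16\right)}\right) = 447136 - \left(-110607 - \frac{3}{4} \left(- \frac{1}{16}\right) 54\right) = 447136 - \left(-110607 - - \frac{81}{32}\right) = 447136 - \left(-110607 + \frac{81}{32}\right) = 447136 - - \frac{3539343}{32} = 447136 + \frac{3539343}{32} = \frac{17847695}{32}$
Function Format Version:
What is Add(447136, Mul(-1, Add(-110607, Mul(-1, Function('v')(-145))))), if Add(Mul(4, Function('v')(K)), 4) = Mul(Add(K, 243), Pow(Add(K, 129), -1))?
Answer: Rational(17847695, 32) ≈ 5.5774e+5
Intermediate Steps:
Function('v')(K) = Add(-1, Mul(Rational(1, 4), Pow(Add(129, K), -1), Add(243, K))) (Function('v')(K) = Add(-1, Mul(Rational(1, 4), Mul(Add(K, 243), Pow(Add(K, 129), -1)))) = Add(-1, Mul(Rational(1, 4), Mul(Add(243, K), Pow(Add(129, K), -1)))) = Add(-1, Mul(Rational(1, 4), Mul(Pow(Add(129, K), -1), Add(243, K)))) = Add(-1, Mul(Rational(1, 4), Pow(Add(129, K), -1), Add(243, K))))
Add(447136, Mul(-1, Add(-110607, Mul(-1, Function('v')(-145))))) = Add(447136, Mul(-1, Add(-110607, Mul(-1, Mul(Rational(3, 4), Pow(Add(129, -145), -1), Add(-91, Mul(-1, -145))))))) = Add(447136, Mul(-1, Add(-110607, Mul(-1, Mul(Rational(3, 4), Pow(-16, -1), Add(-91, 145)))))) = Add(447136, Mul(-1, Add(-110607, Mul(-1, Mul(Rational(3, 4), Rational(-1, 16), 54))))) = Add(447136, Mul(-1, Add(-110607, Mul(-1, Rational(-81, 32))))) = Add(447136, Mul(-1, Add(-110607, Rational(81, 32)))) = Add(447136, Mul(-1, Rational(-3539343, 32))) = Add(447136, Rational(3539343, 32)) = Rational(17847695, 32)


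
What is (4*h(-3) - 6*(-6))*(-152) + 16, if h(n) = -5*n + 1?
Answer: -15184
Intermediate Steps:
h(n) = 1 - 5*n
(4*h(-3) - 6*(-6))*(-152) + 16 = (4*(1 - 5*(-3)) - 6*(-6))*(-152) + 16 = (4*(1 + 15) + 36)*(-152) + 16 = (4*16 + 36)*(-152) + 16 = (64 + 36)*(-152) + 16 = 100*(-152) + 16 = -15200 + 16 = -15184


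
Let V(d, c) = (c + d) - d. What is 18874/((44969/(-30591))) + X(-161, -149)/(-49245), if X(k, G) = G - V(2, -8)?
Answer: -9477600862067/738166135 ≈ -12839.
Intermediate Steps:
V(d, c) = c
X(k, G) = 8 + G (X(k, G) = G - 1*(-8) = G + 8 = 8 + G)
18874/((44969/(-30591))) + X(-161, -149)/(-49245) = 18874/((44969/(-30591))) + (8 - 149)/(-49245) = 18874/((44969*(-1/30591))) - 141*(-1/49245) = 18874/(-44969/30591) + 47/16415 = 18874*(-30591/44969) + 47/16415 = -577374534/44969 + 47/16415 = -9477600862067/738166135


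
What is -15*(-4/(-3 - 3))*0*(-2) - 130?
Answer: -130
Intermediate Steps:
-15*(-4/(-3 - 3))*0*(-2) - 130 = -15*(-4/(-6))*0 - 130 = -15*(-4*(-⅙))*0 - 130 = -10*0 - 130 = -15*0 - 130 = 0 - 130 = -130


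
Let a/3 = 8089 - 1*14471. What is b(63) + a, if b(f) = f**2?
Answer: -15177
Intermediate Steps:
a = -19146 (a = 3*(8089 - 1*14471) = 3*(8089 - 14471) = 3*(-6382) = -19146)
b(63) + a = 63**2 - 19146 = 3969 - 19146 = -15177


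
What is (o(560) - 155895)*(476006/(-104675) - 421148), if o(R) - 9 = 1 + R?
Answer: 273894779874978/4187 ≈ 6.5416e+10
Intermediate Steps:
o(R) = 10 + R (o(R) = 9 + (1 + R) = 10 + R)
(o(560) - 155895)*(476006/(-104675) - 421148) = ((10 + 560) - 155895)*(476006/(-104675) - 421148) = (570 - 155895)*(476006*(-1/104675) - 421148) = -155325*(-476006/104675 - 421148) = -155325*(-44084142906/104675) = 273894779874978/4187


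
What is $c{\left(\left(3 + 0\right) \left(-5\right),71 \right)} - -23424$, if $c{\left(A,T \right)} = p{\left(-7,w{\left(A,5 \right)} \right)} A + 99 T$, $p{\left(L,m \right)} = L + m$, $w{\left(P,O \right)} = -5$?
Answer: $30633$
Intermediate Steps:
$c{\left(A,T \right)} = - 12 A + 99 T$ ($c{\left(A,T \right)} = \left(-7 - 5\right) A + 99 T = - 12 A + 99 T$)
$c{\left(\left(3 + 0\right) \left(-5\right),71 \right)} - -23424 = \left(- 12 \left(3 + 0\right) \left(-5\right) + 99 \cdot 71\right) - -23424 = \left(- 12 \cdot 3 \left(-5\right) + 7029\right) + 23424 = \left(\left(-12\right) \left(-15\right) + 7029\right) + 23424 = \left(180 + 7029\right) + 23424 = 7209 + 23424 = 30633$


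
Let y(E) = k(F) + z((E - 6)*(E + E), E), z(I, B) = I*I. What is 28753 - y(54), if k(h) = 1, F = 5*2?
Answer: -26845104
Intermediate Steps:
z(I, B) = I**2
F = 10
y(E) = 1 + 4*E**2*(-6 + E)**2 (y(E) = 1 + ((E - 6)*(E + E))**2 = 1 + ((-6 + E)*(2*E))**2 = 1 + (2*E*(-6 + E))**2 = 1 + 4*E**2*(-6 + E)**2)
28753 - y(54) = 28753 - (1 + 4*54**2*(-6 + 54)**2) = 28753 - (1 + 4*2916*48**2) = 28753 - (1 + 4*2916*2304) = 28753 - (1 + 26873856) = 28753 - 1*26873857 = 28753 - 26873857 = -26845104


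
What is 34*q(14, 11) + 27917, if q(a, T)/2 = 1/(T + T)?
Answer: 307121/11 ≈ 27920.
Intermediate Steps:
q(a, T) = 1/T (q(a, T) = 2/(T + T) = 2/((2*T)) = 2*(1/(2*T)) = 1/T)
34*q(14, 11) + 27917 = 34/11 + 27917 = 307121/11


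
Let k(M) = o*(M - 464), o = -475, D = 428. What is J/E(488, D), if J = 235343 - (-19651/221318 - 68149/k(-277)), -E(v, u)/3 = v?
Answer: -18332865868257257/114043262065200 ≈ -160.75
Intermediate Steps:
E(v, u) = -3*v
k(M) = 220400 - 475*M (k(M) = -475*(M - 464) = -475*(-464 + M) = 220400 - 475*M)
J = 18332865868257257/77898403050 (J = 235343 - (-19651/221318 - 68149/(220400 - 475*(-277))) = 235343 - (-19651*1/221318 - 68149/(220400 + 131575)) = 235343 - (-19651/221318 - 68149/351975) = 235343 - 1*(-21999261107/77898403050) = 235343 + 21999261107/77898403050 = 18332865868257257/77898403050 ≈ 2.3534e+5)
J/E(488, D) = 18332865868257257/(77898403050*((-3*488))) = (18332865868257257/77898403050)/(-1464) = (18332865868257257/77898403050)*(-1/1464) = -18332865868257257/114043262065200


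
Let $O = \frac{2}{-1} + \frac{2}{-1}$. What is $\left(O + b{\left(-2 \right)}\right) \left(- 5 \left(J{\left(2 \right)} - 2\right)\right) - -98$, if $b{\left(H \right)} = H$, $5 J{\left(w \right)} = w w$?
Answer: $62$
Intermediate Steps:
$J{\left(w \right)} = \frac{w^{2}}{5}$ ($J{\left(w \right)} = \frac{w w}{5} = \frac{w^{2}}{5}$)
$O = -4$ ($O = 2 \left(-1\right) + 2 \left(-1\right) = -2 - 2 = -4$)
$\left(O + b{\left(-2 \right)}\right) \left(- 5 \left(J{\left(2 \right)} - 2\right)\right) - -98 = \left(-4 - 2\right) \left(- 5 \left(\frac{2^{2}}{5} - 2\right)\right) - -98 = - 6 \left(- 5 \left(\frac{1}{5} \cdot 4 - 2\right)\right) + 98 = - 6 \left(- 5 \left(\frac{4}{5} - 2\right)\right) + 98 = - 6 \left(\left(-5\right) \left(- \frac{6}{5}\right)\right) + 98 = \left(-6\right) 6 + 98 = -36 + 98 = 62$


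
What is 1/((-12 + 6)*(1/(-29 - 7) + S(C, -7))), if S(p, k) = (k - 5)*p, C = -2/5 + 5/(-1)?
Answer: -30/11659 ≈ -0.0025731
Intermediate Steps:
C = -27/5 (C = -2*1/5 + 5*(-1) = -2/5 - 5 = -27/5 ≈ -5.4000)
S(p, k) = p*(-5 + k) (S(p, k) = (-5 + k)*p = p*(-5 + k))
1/((-12 + 6)*(1/(-29 - 7) + S(C, -7))) = 1/((-12 + 6)*(1/(-29 - 7) - 27*(-5 - 7)/5)) = 1/((-6)*(1/(-36) - 27/5*(-12))) = -1/(6*(-1/36 + 324/5)) = -1/(6*11659/180) = -1/6*180/11659 = -30/11659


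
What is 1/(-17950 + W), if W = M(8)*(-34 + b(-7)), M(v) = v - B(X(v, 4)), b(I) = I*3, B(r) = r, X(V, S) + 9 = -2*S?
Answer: -1/19325 ≈ -5.1746e-5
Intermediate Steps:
X(V, S) = -9 - 2*S
b(I) = 3*I
M(v) = 17 + v (M(v) = v - (-9 - 2*4) = v - (-9 - 8) = v - 1*(-17) = v + 17 = 17 + v)
W = -1375 (W = (17 + 8)*(-34 + 3*(-7)) = 25*(-34 - 21) = 25*(-55) = -1375)
1/(-17950 + W) = 1/(-17950 - 1375) = 1/(-19325) = -1/19325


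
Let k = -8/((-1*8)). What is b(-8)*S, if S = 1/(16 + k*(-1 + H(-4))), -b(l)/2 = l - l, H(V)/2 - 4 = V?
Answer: 0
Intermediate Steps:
H(V) = 8 + 2*V
b(l) = 0 (b(l) = -2*(l - l) = -2*0 = 0)
k = 1 (k = -8/(-8) = -8*(-1/8) = 1)
S = 1/15 (S = 1/(16 + 1*(-1 + (8 + 2*(-4)))) = 1/(16 + 1*(-1 + (8 - 8))) = 1/(16 + 1*(-1 + 0)) = 1/(16 + 1*(-1)) = 1/(16 - 1) = 1/15 ≈ 0.066667)
b(-8)*S = 0*(1/15) = 0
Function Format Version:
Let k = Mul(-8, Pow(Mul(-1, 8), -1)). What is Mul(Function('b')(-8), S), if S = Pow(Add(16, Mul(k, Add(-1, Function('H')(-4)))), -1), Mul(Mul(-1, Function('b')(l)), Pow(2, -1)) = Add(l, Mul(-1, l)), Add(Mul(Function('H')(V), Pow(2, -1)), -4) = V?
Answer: 0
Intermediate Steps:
Function('H')(V) = Add(8, Mul(2, V))
Function('b')(l) = 0 (Function('b')(l) = Mul(-2, Add(l, Mul(-1, l))) = Mul(-2, 0) = 0)
k = 1 (k = Mul(-8, Pow(-8, -1)) = Mul(-8, Rational(-1, 8)) = 1)
S = Rational(1, 15) (S = Pow(Add(16, Mul(1, Add(-1, Add(8, Mul(2, -4))))), -1) = Pow(Add(16, Mul(1, Add(-1, Add(8, -8)))), -1) = Pow(Add(16, Mul(1, Add(-1, 0))), -1) = Pow(Add(16, Mul(1, -1)), -1) = Pow(Add(16, -1), -1) = Pow(15, -1) = Rational(1, 15) ≈ 0.066667)
Mul(Function('b')(-8), S) = Mul(0, Rational(1, 15)) = 0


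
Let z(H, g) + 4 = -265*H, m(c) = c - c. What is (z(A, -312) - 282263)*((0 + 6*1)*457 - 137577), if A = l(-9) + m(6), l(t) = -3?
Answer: 37952277120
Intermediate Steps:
m(c) = 0
A = -3 (A = -3 + 0 = -3)
z(H, g) = -4 - 265*H
(z(A, -312) - 282263)*((0 + 6*1)*457 - 137577) = ((-4 - 265*(-3)) - 282263)*((0 + 6*1)*457 - 137577) = ((-4 + 795) - 282263)*((0 + 6)*457 - 137577) = (791 - 282263)*(6*457 - 137577) = -281472*(2742 - 137577) = -281472*(-134835) = 37952277120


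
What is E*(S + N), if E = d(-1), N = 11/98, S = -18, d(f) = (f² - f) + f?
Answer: -1753/98 ≈ -17.888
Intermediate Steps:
d(f) = f²
N = 11/98 (N = 11*(1/98) = 11/98 ≈ 0.11224)
E = 1 (E = (-1)² = 1)
E*(S + N) = 1*(-18 + 11/98) = 1*(-1753/98) = -1753/98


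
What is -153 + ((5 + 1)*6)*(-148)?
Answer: -5481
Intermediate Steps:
-153 + ((5 + 1)*6)*(-148) = -153 + (6*6)*(-148) = -153 + 36*(-148) = -153 - 5328 = -5481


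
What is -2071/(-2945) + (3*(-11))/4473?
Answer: 160814/231105 ≈ 0.69585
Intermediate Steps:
-2071/(-2945) + (3*(-11))/4473 = -2071*(-1/2945) - 33*1/4473 = 109/155 - 11/1491 = 160814/231105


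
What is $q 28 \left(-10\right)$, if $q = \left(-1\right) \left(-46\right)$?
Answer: $-12880$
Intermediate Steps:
$q = 46$
$q 28 \left(-10\right) = 46 \cdot 28 \left(-10\right) = 1288 \left(-10\right) = -12880$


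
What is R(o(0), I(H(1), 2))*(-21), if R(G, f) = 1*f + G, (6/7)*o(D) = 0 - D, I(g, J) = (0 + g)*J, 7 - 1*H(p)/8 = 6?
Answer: -336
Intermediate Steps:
H(p) = 8 (H(p) = 56 - 8*6 = 56 - 48 = 8)
I(g, J) = J*g (I(g, J) = g*J = J*g)
o(D) = -7*D/6 (o(D) = 7*(0 - D)/6 = 7*(-D)/6 = -7*D/6)
R(G, f) = G + f (R(G, f) = f + G = G + f)
R(o(0), I(H(1), 2))*(-21) = (-7/6*0 + 2*8)*(-21) = (0 + 16)*(-21) = 16*(-21) = -336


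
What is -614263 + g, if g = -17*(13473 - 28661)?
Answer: -356067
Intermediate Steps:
g = 258196 (g = -17*(-15188) = 258196)
-614263 + g = -614263 + 258196 = -356067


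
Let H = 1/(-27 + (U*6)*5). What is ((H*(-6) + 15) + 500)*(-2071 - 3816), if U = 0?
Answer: -27298019/9 ≈ -3.0331e+6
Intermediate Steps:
H = -1/27 (H = 1/(-27 + (0*6)*5) = 1/(-27 + 0*5) = 1/(-27 + 0) = 1/(-27) = -1/27 ≈ -0.037037)
((H*(-6) + 15) + 500)*(-2071 - 3816) = ((-1/27*(-6) + 15) + 500)*(-2071 - 3816) = ((2/9 + 15) + 500)*(-5887) = (137/9 + 500)*(-5887) = (4637/9)*(-5887) = -27298019/9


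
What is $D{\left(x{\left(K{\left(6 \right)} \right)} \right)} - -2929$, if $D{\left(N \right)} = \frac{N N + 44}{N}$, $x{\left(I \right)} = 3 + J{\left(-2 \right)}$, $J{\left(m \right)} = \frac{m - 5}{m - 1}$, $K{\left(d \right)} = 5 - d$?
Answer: $\frac{35311}{12} \approx 2942.6$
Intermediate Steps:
$J{\left(m \right)} = \frac{-5 + m}{-1 + m}$
$x{\left(I \right)} = \frac{16}{3}$ ($x{\left(I \right)} = 3 + \frac{-5 - 2}{-1 - 2} = 3 + \frac{1}{-3} \left(-7\right) = 3 - - \frac{7}{3} = 3 + \frac{7}{3} = \frac{16}{3}$)
$D{\left(N \right)} = \frac{44 + N^{2}}{N}$ ($D{\left(N \right)} = \frac{N^{2} + 44}{N} = \frac{44 + N^{2}}{N}$)
$D{\left(x{\left(K{\left(6 \right)} \right)} \right)} - -2929 = \left(\frac{16}{3} + \frac{44}{\frac{16}{3}}\right) - -2929 = \left(\frac{16}{3} + 44 \cdot \frac{3}{16}\right) + 2929 = \left(\frac{16}{3} + \frac{33}{4}\right) + 2929 = \frac{163}{12} + 2929 = \frac{35311}{12}$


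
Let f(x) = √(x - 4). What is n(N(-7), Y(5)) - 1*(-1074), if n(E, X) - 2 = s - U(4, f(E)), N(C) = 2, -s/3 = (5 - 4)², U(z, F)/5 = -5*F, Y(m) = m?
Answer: 1073 + 25*I*√2 ≈ 1073.0 + 35.355*I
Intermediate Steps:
f(x) = √(-4 + x)
U(z, F) = -25*F (U(z, F) = 5*(-5*F) = -25*F)
s = -3 (s = -3*(5 - 4)² = -3*1² = -3*1 = -3)
n(E, X) = -1 + 25*√(-4 + E) (n(E, X) = 2 + (-3 - (-25)*√(-4 + E)) = 2 + (-3 + 25*√(-4 + E)) = -1 + 25*√(-4 + E))
n(N(-7), Y(5)) - 1*(-1074) = (-1 + 25*√(-4 + 2)) - 1*(-1074) = (-1 + 25*√(-2)) + 1074 = (-1 + 25*(I*√2)) + 1074 = (-1 + 25*I*√2) + 1074 = 1073 + 25*I*√2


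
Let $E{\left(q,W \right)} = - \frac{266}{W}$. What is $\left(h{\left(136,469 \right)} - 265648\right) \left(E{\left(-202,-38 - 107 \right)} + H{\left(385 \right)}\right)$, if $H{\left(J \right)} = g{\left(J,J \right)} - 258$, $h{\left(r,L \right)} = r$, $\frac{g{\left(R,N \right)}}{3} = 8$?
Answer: $\frac{8938195968}{145} \approx 6.1643 \cdot 10^{7}$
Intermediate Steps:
$g{\left(R,N \right)} = 24$ ($g{\left(R,N \right)} = 3 \cdot 8 = 24$)
$H{\left(J \right)} = -234$ ($H{\left(J \right)} = 24 - 258 = -234$)
$\left(h{\left(136,469 \right)} - 265648\right) \left(E{\left(-202,-38 - 107 \right)} + H{\left(385 \right)}\right) = \left(136 - 265648\right) \left(- \frac{266}{-38 - 107} - 234\right) = - 265512 \left(- \frac{266}{-38 - 107} - 234\right) = - 265512 \left(- \frac{266}{-145} - 234\right) = - 265512 \left(\left(-266\right) \left(- \frac{1}{145}\right) - 234\right) = - 265512 \left(\frac{266}{145} - 234\right) = \left(-265512\right) \left(- \frac{33664}{145}\right) = \frac{8938195968}{145}$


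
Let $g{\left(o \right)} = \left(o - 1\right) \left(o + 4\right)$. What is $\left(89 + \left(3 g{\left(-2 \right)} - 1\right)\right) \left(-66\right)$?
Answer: $-4620$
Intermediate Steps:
$g{\left(o \right)} = \left(-1 + o\right) \left(4 + o\right)$
$\left(89 + \left(3 g{\left(-2 \right)} - 1\right)\right) \left(-66\right) = \left(89 + \left(3 \left(-4 + \left(-2\right)^{2} + 3 \left(-2\right)\right) - 1\right)\right) \left(-66\right) = \left(89 + \left(3 \left(-4 + 4 - 6\right) - 1\right)\right) \left(-66\right) = \left(89 + \left(3 \left(-6\right) - 1\right)\right) \left(-66\right) = \left(89 - 19\right) \left(-66\right) = 70 \left(-66\right) = -4620$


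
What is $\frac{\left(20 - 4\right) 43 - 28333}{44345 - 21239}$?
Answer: $- \frac{9215}{7702} \approx -1.1964$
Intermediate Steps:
$\frac{\left(20 - 4\right) 43 - 28333}{44345 - 21239} = \frac{16 \cdot 43 - 28333}{23106} = \left(688 - 28333\right) \frac{1}{23106} = \left(-27645\right) \frac{1}{23106} = - \frac{9215}{7702}$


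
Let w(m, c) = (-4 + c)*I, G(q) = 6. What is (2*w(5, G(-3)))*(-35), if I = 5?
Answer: -700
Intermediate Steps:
w(m, c) = -20 + 5*c (w(m, c) = (-4 + c)*5 = -20 + 5*c)
(2*w(5, G(-3)))*(-35) = (2*(-20 + 5*6))*(-35) = (2*(-20 + 30))*(-35) = (2*10)*(-35) = 20*(-35) = -700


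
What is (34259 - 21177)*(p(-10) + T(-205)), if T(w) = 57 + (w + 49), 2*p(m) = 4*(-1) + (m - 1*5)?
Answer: -1419397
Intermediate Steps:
p(m) = -9/2 + m/2 (p(m) = (4*(-1) + (m - 1*5))/2 = (-4 + (m - 5))/2 = (-4 + (-5 + m))/2 = (-9 + m)/2 = -9/2 + m/2)
T(w) = 106 + w (T(w) = 57 + (49 + w) = 106 + w)
(34259 - 21177)*(p(-10) + T(-205)) = (34259 - 21177)*((-9/2 + (1/2)*(-10)) + (106 - 205)) = 13082*((-9/2 - 5) - 99) = 13082*(-19/2 - 99) = 13082*(-217/2) = -1419397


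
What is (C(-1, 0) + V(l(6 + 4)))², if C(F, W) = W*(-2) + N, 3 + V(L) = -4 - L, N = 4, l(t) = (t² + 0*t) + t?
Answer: 12769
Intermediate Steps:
l(t) = t + t² (l(t) = (t² + 0) + t = t² + t = t + t²)
V(L) = -7 - L (V(L) = -3 + (-4 - L) = -7 - L)
C(F, W) = 4 - 2*W (C(F, W) = W*(-2) + 4 = -2*W + 4 = 4 - 2*W)
(C(-1, 0) + V(l(6 + 4)))² = ((4 - 2*0) + (-7 - (6 + 4)*(1 + (6 + 4))))² = ((4 + 0) + (-7 - 10*(1 + 10)))² = (4 + (-7 - 10*11))² = (4 + (-7 - 1*110))² = (4 + (-7 - 110))² = (4 - 117)² = (-113)² = 12769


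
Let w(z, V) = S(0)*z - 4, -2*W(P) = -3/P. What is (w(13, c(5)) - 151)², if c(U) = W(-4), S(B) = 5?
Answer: 8100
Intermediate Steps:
W(P) = 3/(2*P) (W(P) = -(-3)/(2*P) = 3/(2*P))
c(U) = -3/8 (c(U) = (3/2)/(-4) = (3/2)*(-¼) = -3/8)
w(z, V) = -4 + 5*z (w(z, V) = 5*z - 4 = -4 + 5*z)
(w(13, c(5)) - 151)² = ((-4 + 5*13) - 151)² = ((-4 + 65) - 151)² = (61 - 151)² = (-90)² = 8100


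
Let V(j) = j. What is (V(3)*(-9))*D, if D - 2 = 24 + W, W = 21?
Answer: -1269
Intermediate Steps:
D = 47 (D = 2 + (24 + 21) = 2 + 45 = 47)
(V(3)*(-9))*D = (3*(-9))*47 = -27*47 = -1269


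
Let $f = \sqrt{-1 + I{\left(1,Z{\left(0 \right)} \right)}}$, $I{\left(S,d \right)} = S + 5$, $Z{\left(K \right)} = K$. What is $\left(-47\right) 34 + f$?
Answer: $-1598 + \sqrt{5} \approx -1595.8$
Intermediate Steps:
$I{\left(S,d \right)} = 5 + S$
$f = \sqrt{5}$ ($f = \sqrt{-1 + \left(5 + 1\right)} = \sqrt{-1 + 6} = \sqrt{5} \approx 2.2361$)
$\left(-47\right) 34 + f = \left(-47\right) 34 + \sqrt{5} = -1598 + \sqrt{5}$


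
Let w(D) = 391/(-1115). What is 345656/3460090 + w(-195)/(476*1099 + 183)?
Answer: 20168453500189/201891858915745 ≈ 0.099897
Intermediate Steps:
w(D) = -391/1115 (w(D) = 391*(-1/1115) = -391/1115)
345656/3460090 + w(-195)/(476*1099 + 183) = 345656/3460090 - 391/(1115*(476*1099 + 183)) = 345656*(1/3460090) - 391/(1115*(523124 + 183)) = 172828/1730045 - 391/1115/523307 = 172828/1730045 - 391/1115*1/523307 = 172828/1730045 - 391/583487305 = 20168453500189/201891858915745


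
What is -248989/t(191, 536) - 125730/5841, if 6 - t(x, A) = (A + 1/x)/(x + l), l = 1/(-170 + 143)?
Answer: -14470992541586/185531223 ≈ -77998.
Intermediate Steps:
l = -1/27 (l = 1/(-27) = -1/27 ≈ -0.037037)
t(x, A) = 6 - (A + 1/x)/(-1/27 + x) (t(x, A) = 6 - (A + 1/x)/(x - 1/27) = 6 - (A + 1/x)/(-1/27 + x))
-248989/t(191, 536) - 125730/5841 = -248989*191*(-1 + 27*191)/(3*(-9 - 2*191 + 54*191² - 9*536*191)) - 125730/5841 = -248989*191*(-1 + 5157)/(3*(-9 - 382 + 54*36481 - 921384)) - 125730*1/5841 = -248989*984796/(3*(-9 - 382 + 1969974 - 921384)) - 1270/59 = -248989/(3*(1/191)*(1/5156)*1048199) - 1270/59 = -248989/3144597/984796 - 1270/59 = -248989*984796/3144597 - 1270/59 = -245203371244/3144597 - 1270/59 = -14470992541586/185531223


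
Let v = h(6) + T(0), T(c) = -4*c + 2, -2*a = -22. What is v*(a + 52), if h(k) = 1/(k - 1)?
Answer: 693/5 ≈ 138.60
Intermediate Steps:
a = 11 (a = -½*(-22) = 11)
T(c) = 2 - 4*c
h(k) = 1/(-1 + k)
v = 11/5 (v = 1/(-1 + 6) + (2 - 4*0) = 1/5 + (2 + 0) = ⅕ + 2 = 11/5 ≈ 2.2000)
v*(a + 52) = 11*(11 + 52)/5 = (11/5)*63 = 693/5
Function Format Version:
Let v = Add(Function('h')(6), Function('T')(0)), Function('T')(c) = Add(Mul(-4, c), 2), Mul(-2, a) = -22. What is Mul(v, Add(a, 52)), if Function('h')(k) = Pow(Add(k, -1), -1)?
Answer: Rational(693, 5) ≈ 138.60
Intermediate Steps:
a = 11 (a = Mul(Rational(-1, 2), -22) = 11)
Function('T')(c) = Add(2, Mul(-4, c))
Function('h')(k) = Pow(Add(-1, k), -1)
v = Rational(11, 5) (v = Add(Pow(Add(-1, 6), -1), Add(2, Mul(-4, 0))) = Add(Pow(5, -1), Add(2, 0)) = Add(Rational(1, 5), 2) = Rational(11, 5) ≈ 2.2000)
Mul(v, Add(a, 52)) = Mul(Rational(11, 5), Add(11, 52)) = Mul(Rational(11, 5), 63) = Rational(693, 5)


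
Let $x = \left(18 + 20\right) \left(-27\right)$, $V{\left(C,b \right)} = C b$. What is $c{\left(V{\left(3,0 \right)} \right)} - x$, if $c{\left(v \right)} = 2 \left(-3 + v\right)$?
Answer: $1020$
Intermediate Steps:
$c{\left(v \right)} = -6 + 2 v$
$x = -1026$ ($x = 38 \left(-27\right) = -1026$)
$c{\left(V{\left(3,0 \right)} \right)} - x = \left(-6 + 2 \cdot 3 \cdot 0\right) - -1026 = \left(-6 + 2 \cdot 0\right) + 1026 = \left(-6 + 0\right) + 1026 = -6 + 1026 = 1020$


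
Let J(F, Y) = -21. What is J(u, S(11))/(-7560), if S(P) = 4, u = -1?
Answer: 1/360 ≈ 0.0027778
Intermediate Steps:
J(u, S(11))/(-7560) = -21/(-7560) = -21*(-1/7560) = 1/360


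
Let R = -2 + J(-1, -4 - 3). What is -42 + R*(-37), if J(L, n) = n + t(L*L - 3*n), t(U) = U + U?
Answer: -1337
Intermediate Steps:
t(U) = 2*U
J(L, n) = -5*n + 2*L² (J(L, n) = n + 2*(L*L - 3*n) = n + 2*(L² - 3*n) = n + (-6*n + 2*L²) = -5*n + 2*L²)
R = 35 (R = -2 + (-5*(-4 - 3) + 2*(-1)²) = -2 + (-5*(-7) + 2*1) = -2 + (35 + 2) = -2 + 37 = 35)
-42 + R*(-37) = -42 + 35*(-37) = -42 - 1295 = -1337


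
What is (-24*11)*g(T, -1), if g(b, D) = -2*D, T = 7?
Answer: -528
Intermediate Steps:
(-24*11)*g(T, -1) = (-24*11)*(-2*(-1)) = -264*2 = -528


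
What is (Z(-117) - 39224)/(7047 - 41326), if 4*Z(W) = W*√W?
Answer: 39224/34279 + 351*I*√13/137116 ≈ 1.1443 + 0.0092298*I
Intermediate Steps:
Z(W) = W^(3/2)/4 (Z(W) = (W*√W)/4 = W^(3/2)/4)
(Z(-117) - 39224)/(7047 - 41326) = ((-117)^(3/2)/4 - 39224)/(7047 - 41326) = ((-351*I*√13)/4 - 39224)/(-34279) = (-351*I*√13/4 - 39224)*(-1/34279) = (-39224 - 351*I*√13/4)*(-1/34279) = 39224/34279 + 351*I*√13/137116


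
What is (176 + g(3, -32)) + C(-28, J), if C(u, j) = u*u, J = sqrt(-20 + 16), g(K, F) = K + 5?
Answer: 968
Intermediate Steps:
g(K, F) = 5 + K
J = 2*I (J = sqrt(-4) = 2*I ≈ 2.0*I)
C(u, j) = u**2
(176 + g(3, -32)) + C(-28, J) = (176 + (5 + 3)) + (-28)**2 = (176 + 8) + 784 = 184 + 784 = 968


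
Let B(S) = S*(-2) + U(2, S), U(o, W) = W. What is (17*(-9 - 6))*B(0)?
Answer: 0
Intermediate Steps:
B(S) = -S (B(S) = S*(-2) + S = -2*S + S = -S)
(17*(-9 - 6))*B(0) = (17*(-9 - 6))*(-1*0) = (17*(-15))*0 = -255*0 = 0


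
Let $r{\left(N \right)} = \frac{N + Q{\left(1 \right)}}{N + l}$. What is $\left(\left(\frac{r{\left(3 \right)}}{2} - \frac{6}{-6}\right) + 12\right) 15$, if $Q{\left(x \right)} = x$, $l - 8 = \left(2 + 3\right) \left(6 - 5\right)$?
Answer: $\frac{1575}{8} \approx 196.88$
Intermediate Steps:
$l = 13$ ($l = 8 + \left(2 + 3\right) \left(6 - 5\right) = 8 + 5 \cdot 1 = 8 + 5 = 13$)
$r{\left(N \right)} = \frac{1 + N}{13 + N}$ ($r{\left(N \right)} = \frac{N + 1}{N + 13} = \frac{1 + N}{13 + N}$)
$\left(\left(\frac{r{\left(3 \right)}}{2} - \frac{6}{-6}\right) + 12\right) 15 = \left(\left(\frac{\frac{1}{13 + 3} \left(1 + 3\right)}{2} - \frac{6}{-6}\right) + 12\right) 15 = \left(\left(\frac{1}{16} \cdot 4 \cdot \frac{1}{2} - -1\right) + 12\right) 15 = \left(\left(\frac{1}{16} \cdot 4 \cdot \frac{1}{2} + 1\right) + 12\right) 15 = \left(\left(\frac{1}{4} \cdot \frac{1}{2} + 1\right) + 12\right) 15 = \left(\left(\frac{1}{8} + 1\right) + 12\right) 15 = \left(\frac{9}{8} + 12\right) 15 = \frac{105}{8} \cdot 15 = \frac{1575}{8}$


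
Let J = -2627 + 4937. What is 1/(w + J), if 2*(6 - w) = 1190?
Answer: 1/1721 ≈ 0.00058106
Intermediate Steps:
w = -589 (w = 6 - ½*1190 = 6 - 595 = -589)
J = 2310
1/(w + J) = 1/(-589 + 2310) = 1/1721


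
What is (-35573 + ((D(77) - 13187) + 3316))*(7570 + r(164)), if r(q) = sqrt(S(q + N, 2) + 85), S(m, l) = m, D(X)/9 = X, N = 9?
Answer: -338765070 - 44751*sqrt(258) ≈ -3.3948e+8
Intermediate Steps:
D(X) = 9*X
r(q) = sqrt(94 + q) (r(q) = sqrt((q + 9) + 85) = sqrt((9 + q) + 85) = sqrt(94 + q))
(-35573 + ((D(77) - 13187) + 3316))*(7570 + r(164)) = (-35573 + ((9*77 - 13187) + 3316))*(7570 + sqrt(94 + 164)) = (-35573 + ((693 - 13187) + 3316))*(7570 + sqrt(258)) = (-35573 + (-12494 + 3316))*(7570 + sqrt(258)) = (-35573 - 9178)*(7570 + sqrt(258)) = -44751*(7570 + sqrt(258)) = -338765070 - 44751*sqrt(258)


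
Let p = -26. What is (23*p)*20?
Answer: -11960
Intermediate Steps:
(23*p)*20 = (23*(-26))*20 = -598*20 = -11960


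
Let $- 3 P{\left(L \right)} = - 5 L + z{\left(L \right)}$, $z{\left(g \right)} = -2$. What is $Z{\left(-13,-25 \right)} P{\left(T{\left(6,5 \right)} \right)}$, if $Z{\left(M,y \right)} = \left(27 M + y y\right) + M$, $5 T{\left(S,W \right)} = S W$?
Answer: $2784$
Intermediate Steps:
$T{\left(S,W \right)} = \frac{S W}{5}$
$Z{\left(M,y \right)} = y^{2} + 28 M$ ($Z{\left(M,y \right)} = \left(27 M + y^{2}\right) + M = \left(y^{2} + 27 M\right) + M = y^{2} + 28 M$)
$P{\left(L \right)} = \frac{2}{3} + \frac{5 L}{3}$ ($P{\left(L \right)} = - \frac{- 5 L - 2}{3} = - \frac{-2 - 5 L}{3} = \frac{2}{3} + \frac{5 L}{3}$)
$Z{\left(-13,-25 \right)} P{\left(T{\left(6,5 \right)} \right)} = \left(\left(-25\right)^{2} + 28 \left(-13\right)\right) \left(\frac{2}{3} + \frac{5 \cdot \frac{1}{5} \cdot 6 \cdot 5}{3}\right) = \left(625 - 364\right) \left(\frac{2}{3} + \frac{5}{3} \cdot 6\right) = 261 \left(\frac{2}{3} + 10\right) = 261 \cdot \frac{32}{3} = 2784$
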